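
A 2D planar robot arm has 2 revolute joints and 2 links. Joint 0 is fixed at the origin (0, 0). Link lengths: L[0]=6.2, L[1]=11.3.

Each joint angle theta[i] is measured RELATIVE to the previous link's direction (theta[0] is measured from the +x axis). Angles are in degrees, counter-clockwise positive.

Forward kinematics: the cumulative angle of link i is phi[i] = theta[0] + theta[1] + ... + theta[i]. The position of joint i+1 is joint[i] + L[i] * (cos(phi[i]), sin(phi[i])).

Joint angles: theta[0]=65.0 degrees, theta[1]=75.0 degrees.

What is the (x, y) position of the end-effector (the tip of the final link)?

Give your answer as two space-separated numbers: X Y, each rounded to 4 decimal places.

joint[0] = (0.0000, 0.0000)  (base)
link 0: phi[0] = 65 = 65 deg
  cos(65 deg) = 0.4226, sin(65 deg) = 0.9063
  joint[1] = (0.0000, 0.0000) + 6.2 * (0.4226, 0.9063) = (0.0000 + 2.6202, 0.0000 + 5.6191) = (2.6202, 5.6191)
link 1: phi[1] = 65 + 75 = 140 deg
  cos(140 deg) = -0.7660, sin(140 deg) = 0.6428
  joint[2] = (2.6202, 5.6191) + 11.3 * (-0.7660, 0.6428) = (2.6202 + -8.6563, 5.6191 + 7.2635) = (-6.0361, 12.8826)
End effector: (-6.0361, 12.8826)

Answer: -6.0361 12.8826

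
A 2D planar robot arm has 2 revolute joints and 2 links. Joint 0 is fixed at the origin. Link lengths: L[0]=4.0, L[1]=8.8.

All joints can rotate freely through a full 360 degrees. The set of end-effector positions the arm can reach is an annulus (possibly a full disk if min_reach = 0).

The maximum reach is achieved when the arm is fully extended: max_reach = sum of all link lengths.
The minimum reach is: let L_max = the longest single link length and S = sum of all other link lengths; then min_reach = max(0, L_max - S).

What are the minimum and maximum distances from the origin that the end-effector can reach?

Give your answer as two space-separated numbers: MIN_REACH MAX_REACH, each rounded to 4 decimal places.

Link lengths: [4.0, 8.8]
max_reach = 4 + 8.8 = 12.8
L_max = max([4.0, 8.8]) = 8.8
S (sum of others) = 12.8 - 8.8 = 4
min_reach = max(0, 8.8 - 4) = max(0, 4.8) = 4.8

Answer: 4.8000 12.8000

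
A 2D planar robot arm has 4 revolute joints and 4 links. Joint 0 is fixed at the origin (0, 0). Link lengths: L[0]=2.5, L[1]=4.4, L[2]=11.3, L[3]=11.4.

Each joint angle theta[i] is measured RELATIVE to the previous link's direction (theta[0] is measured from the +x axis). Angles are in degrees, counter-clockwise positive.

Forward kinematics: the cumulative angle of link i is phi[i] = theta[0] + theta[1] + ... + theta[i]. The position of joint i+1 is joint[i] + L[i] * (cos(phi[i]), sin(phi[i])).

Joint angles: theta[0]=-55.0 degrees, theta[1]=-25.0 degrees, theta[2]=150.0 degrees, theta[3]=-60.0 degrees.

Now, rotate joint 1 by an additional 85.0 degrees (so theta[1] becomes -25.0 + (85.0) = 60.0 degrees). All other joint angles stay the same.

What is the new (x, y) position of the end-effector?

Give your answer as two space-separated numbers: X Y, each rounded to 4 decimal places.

joint[0] = (0.0000, 0.0000)  (base)
link 0: phi[0] = -55 = -55 deg
  cos(-55 deg) = 0.5736, sin(-55 deg) = -0.8192
  joint[1] = (0.0000, 0.0000) + 2.5 * (0.5736, -0.8192) = (0.0000 + 1.4339, 0.0000 + -2.0479) = (1.4339, -2.0479)
link 1: phi[1] = -55 + 60 = 5 deg
  cos(5 deg) = 0.9962, sin(5 deg) = 0.0872
  joint[2] = (1.4339, -2.0479) + 4.4 * (0.9962, 0.0872) = (1.4339 + 4.3833, -2.0479 + 0.3835) = (5.8172, -1.6644)
link 2: phi[2] = -55 + 60 + 150 = 155 deg
  cos(155 deg) = -0.9063, sin(155 deg) = 0.4226
  joint[3] = (5.8172, -1.6644) + 11.3 * (-0.9063, 0.4226) = (5.8172 + -10.2413, -1.6644 + 4.7756) = (-4.4241, 3.1112)
link 3: phi[3] = -55 + 60 + 150 + -60 = 95 deg
  cos(95 deg) = -0.0872, sin(95 deg) = 0.9962
  joint[4] = (-4.4241, 3.1112) + 11.4 * (-0.0872, 0.9962) = (-4.4241 + -0.9936, 3.1112 + 11.3566) = (-5.4177, 14.4678)
End effector: (-5.4177, 14.4678)

Answer: -5.4177 14.4678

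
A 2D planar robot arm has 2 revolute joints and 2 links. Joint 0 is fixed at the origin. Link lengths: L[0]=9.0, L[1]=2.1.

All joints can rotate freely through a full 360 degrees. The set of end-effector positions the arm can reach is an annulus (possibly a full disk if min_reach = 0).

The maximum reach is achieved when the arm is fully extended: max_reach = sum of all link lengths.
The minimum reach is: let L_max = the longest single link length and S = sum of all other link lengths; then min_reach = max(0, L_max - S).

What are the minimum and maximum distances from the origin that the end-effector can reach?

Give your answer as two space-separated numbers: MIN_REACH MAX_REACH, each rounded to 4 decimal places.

Answer: 6.9000 11.1000

Derivation:
Link lengths: [9.0, 2.1]
max_reach = 9 + 2.1 = 11.1
L_max = max([9.0, 2.1]) = 9
S (sum of others) = 11.1 - 9 = 2.1
min_reach = max(0, 9 - 2.1) = max(0, 6.9) = 6.9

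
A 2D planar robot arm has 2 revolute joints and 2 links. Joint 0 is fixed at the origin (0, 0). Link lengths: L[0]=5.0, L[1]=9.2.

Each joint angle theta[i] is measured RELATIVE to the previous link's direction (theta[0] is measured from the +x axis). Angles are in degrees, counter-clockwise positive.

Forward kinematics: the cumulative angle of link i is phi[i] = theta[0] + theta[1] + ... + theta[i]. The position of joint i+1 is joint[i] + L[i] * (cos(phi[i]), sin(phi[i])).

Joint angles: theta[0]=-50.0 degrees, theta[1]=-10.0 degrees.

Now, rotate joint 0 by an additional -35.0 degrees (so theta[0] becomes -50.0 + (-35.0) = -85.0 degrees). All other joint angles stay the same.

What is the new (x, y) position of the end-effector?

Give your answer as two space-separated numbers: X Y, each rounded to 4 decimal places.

Answer: -0.3661 -14.1460

Derivation:
joint[0] = (0.0000, 0.0000)  (base)
link 0: phi[0] = -85 = -85 deg
  cos(-85 deg) = 0.0872, sin(-85 deg) = -0.9962
  joint[1] = (0.0000, 0.0000) + 5 * (0.0872, -0.9962) = (0.0000 + 0.4358, 0.0000 + -4.9810) = (0.4358, -4.9810)
link 1: phi[1] = -85 + -10 = -95 deg
  cos(-95 deg) = -0.0872, sin(-95 deg) = -0.9962
  joint[2] = (0.4358, -4.9810) + 9.2 * (-0.0872, -0.9962) = (0.4358 + -0.8018, -4.9810 + -9.1650) = (-0.3661, -14.1460)
End effector: (-0.3661, -14.1460)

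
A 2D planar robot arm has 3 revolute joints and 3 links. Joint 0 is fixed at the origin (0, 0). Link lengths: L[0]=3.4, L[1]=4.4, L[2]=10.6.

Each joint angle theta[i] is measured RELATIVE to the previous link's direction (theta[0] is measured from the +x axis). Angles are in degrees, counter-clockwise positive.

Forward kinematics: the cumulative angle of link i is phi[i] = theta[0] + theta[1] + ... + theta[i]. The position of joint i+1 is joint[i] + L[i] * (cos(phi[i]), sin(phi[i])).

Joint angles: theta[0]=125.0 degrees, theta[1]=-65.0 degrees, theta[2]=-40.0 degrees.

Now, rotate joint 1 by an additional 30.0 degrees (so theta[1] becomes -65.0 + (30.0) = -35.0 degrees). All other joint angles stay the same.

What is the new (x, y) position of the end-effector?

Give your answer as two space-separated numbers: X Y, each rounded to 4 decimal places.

Answer: 4.8634 15.3052

Derivation:
joint[0] = (0.0000, 0.0000)  (base)
link 0: phi[0] = 125 = 125 deg
  cos(125 deg) = -0.5736, sin(125 deg) = 0.8192
  joint[1] = (0.0000, 0.0000) + 3.4 * (-0.5736, 0.8192) = (0.0000 + -1.9502, 0.0000 + 2.7851) = (-1.9502, 2.7851)
link 1: phi[1] = 125 + -35 = 90 deg
  cos(90 deg) = 0.0000, sin(90 deg) = 1.0000
  joint[2] = (-1.9502, 2.7851) + 4.4 * (0.0000, 1.0000) = (-1.9502 + 0.0000, 2.7851 + 4.4000) = (-1.9502, 7.1851)
link 2: phi[2] = 125 + -35 + -40 = 50 deg
  cos(50 deg) = 0.6428, sin(50 deg) = 0.7660
  joint[3] = (-1.9502, 7.1851) + 10.6 * (0.6428, 0.7660) = (-1.9502 + 6.8135, 7.1851 + 8.1201) = (4.8634, 15.3052)
End effector: (4.8634, 15.3052)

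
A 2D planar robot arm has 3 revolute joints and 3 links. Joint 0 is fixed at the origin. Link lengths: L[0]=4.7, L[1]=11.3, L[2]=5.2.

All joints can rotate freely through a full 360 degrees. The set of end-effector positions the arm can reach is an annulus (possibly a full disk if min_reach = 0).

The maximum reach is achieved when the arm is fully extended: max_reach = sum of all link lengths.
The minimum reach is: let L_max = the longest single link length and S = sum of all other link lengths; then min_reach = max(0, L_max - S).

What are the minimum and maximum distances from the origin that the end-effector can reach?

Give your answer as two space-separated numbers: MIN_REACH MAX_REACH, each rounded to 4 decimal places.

Link lengths: [4.7, 11.3, 5.2]
max_reach = 4.7 + 11.3 + 5.2 = 21.2
L_max = max([4.7, 11.3, 5.2]) = 11.3
S (sum of others) = 21.2 - 11.3 = 9.9
min_reach = max(0, 11.3 - 9.9) = max(0, 1.4) = 1.4

Answer: 1.4000 21.2000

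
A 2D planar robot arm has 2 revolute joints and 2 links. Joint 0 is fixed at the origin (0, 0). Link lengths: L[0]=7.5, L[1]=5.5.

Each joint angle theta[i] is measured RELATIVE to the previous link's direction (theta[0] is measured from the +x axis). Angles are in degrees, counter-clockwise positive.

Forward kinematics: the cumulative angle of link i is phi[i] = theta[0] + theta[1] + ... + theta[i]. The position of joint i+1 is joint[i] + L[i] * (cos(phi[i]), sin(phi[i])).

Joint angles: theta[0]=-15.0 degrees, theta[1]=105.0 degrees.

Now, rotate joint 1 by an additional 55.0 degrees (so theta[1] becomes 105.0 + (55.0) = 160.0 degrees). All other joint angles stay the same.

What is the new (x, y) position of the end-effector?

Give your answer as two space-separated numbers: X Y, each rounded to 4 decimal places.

Answer: 2.7391 1.2135

Derivation:
joint[0] = (0.0000, 0.0000)  (base)
link 0: phi[0] = -15 = -15 deg
  cos(-15 deg) = 0.9659, sin(-15 deg) = -0.2588
  joint[1] = (0.0000, 0.0000) + 7.5 * (0.9659, -0.2588) = (0.0000 + 7.2444, 0.0000 + -1.9411) = (7.2444, -1.9411)
link 1: phi[1] = -15 + 160 = 145 deg
  cos(145 deg) = -0.8192, sin(145 deg) = 0.5736
  joint[2] = (7.2444, -1.9411) + 5.5 * (-0.8192, 0.5736) = (7.2444 + -4.5053, -1.9411 + 3.1547) = (2.7391, 1.2135)
End effector: (2.7391, 1.2135)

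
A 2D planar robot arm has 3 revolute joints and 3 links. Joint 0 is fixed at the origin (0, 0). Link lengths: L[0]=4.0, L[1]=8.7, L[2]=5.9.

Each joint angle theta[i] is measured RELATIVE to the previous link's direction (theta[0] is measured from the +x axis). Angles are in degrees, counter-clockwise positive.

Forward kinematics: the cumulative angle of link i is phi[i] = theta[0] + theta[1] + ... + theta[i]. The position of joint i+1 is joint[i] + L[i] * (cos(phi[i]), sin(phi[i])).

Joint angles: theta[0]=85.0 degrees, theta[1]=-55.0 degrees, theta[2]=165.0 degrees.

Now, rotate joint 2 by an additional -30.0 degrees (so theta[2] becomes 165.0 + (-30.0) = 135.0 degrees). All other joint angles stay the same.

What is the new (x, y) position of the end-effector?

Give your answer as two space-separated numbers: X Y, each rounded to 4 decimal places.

joint[0] = (0.0000, 0.0000)  (base)
link 0: phi[0] = 85 = 85 deg
  cos(85 deg) = 0.0872, sin(85 deg) = 0.9962
  joint[1] = (0.0000, 0.0000) + 4 * (0.0872, 0.9962) = (0.0000 + 0.3486, 0.0000 + 3.9848) = (0.3486, 3.9848)
link 1: phi[1] = 85 + -55 = 30 deg
  cos(30 deg) = 0.8660, sin(30 deg) = 0.5000
  joint[2] = (0.3486, 3.9848) + 8.7 * (0.8660, 0.5000) = (0.3486 + 7.5344, 3.9848 + 4.3500) = (7.8830, 8.3348)
link 2: phi[2] = 85 + -55 + 135 = 165 deg
  cos(165 deg) = -0.9659, sin(165 deg) = 0.2588
  joint[3] = (7.8830, 8.3348) + 5.9 * (-0.9659, 0.2588) = (7.8830 + -5.6990, 8.3348 + 1.5270) = (2.1841, 9.8618)
End effector: (2.1841, 9.8618)

Answer: 2.1841 9.8618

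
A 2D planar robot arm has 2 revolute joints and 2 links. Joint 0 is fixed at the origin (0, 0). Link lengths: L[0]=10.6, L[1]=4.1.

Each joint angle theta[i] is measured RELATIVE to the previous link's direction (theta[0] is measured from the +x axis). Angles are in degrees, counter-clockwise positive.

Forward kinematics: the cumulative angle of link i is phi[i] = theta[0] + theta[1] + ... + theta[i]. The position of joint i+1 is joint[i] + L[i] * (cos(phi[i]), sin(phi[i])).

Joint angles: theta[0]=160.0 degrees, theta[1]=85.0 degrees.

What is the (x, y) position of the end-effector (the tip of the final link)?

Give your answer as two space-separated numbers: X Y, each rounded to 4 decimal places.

Answer: -11.6935 -0.0904

Derivation:
joint[0] = (0.0000, 0.0000)  (base)
link 0: phi[0] = 160 = 160 deg
  cos(160 deg) = -0.9397, sin(160 deg) = 0.3420
  joint[1] = (0.0000, 0.0000) + 10.6 * (-0.9397, 0.3420) = (0.0000 + -9.9607, 0.0000 + 3.6254) = (-9.9607, 3.6254)
link 1: phi[1] = 160 + 85 = 245 deg
  cos(245 deg) = -0.4226, sin(245 deg) = -0.9063
  joint[2] = (-9.9607, 3.6254) + 4.1 * (-0.4226, -0.9063) = (-9.9607 + -1.7327, 3.6254 + -3.7159) = (-11.6935, -0.0904)
End effector: (-11.6935, -0.0904)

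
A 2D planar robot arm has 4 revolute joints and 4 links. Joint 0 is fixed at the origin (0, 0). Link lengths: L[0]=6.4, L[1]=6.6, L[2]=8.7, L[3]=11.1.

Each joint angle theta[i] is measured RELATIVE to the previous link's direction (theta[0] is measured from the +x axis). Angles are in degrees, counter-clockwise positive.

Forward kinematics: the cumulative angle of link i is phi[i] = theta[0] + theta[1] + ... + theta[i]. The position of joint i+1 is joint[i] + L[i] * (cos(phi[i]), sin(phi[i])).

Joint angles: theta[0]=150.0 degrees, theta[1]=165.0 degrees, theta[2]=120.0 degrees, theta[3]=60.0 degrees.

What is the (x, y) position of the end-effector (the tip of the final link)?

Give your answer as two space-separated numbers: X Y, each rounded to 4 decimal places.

joint[0] = (0.0000, 0.0000)  (base)
link 0: phi[0] = 150 = 150 deg
  cos(150 deg) = -0.8660, sin(150 deg) = 0.5000
  joint[1] = (0.0000, 0.0000) + 6.4 * (-0.8660, 0.5000) = (0.0000 + -5.5426, 0.0000 + 3.2000) = (-5.5426, 3.2000)
link 1: phi[1] = 150 + 165 = 315 deg
  cos(315 deg) = 0.7071, sin(315 deg) = -0.7071
  joint[2] = (-5.5426, 3.2000) + 6.6 * (0.7071, -0.7071) = (-5.5426 + 4.6669, 3.2000 + -4.6669) = (-0.8757, -1.4669)
link 2: phi[2] = 150 + 165 + 120 = 435 deg
  cos(435 deg) = 0.2588, sin(435 deg) = 0.9659
  joint[3] = (-0.8757, -1.4669) + 8.7 * (0.2588, 0.9659) = (-0.8757 + 2.2517, -1.4669 + 8.4036) = (1.3761, 6.9366)
link 3: phi[3] = 150 + 165 + 120 + 60 = 495 deg
  cos(495 deg) = -0.7071, sin(495 deg) = 0.7071
  joint[4] = (1.3761, 6.9366) + 11.1 * (-0.7071, 0.7071) = (1.3761 + -7.8489, 6.9366 + 7.8489) = (-6.4728, 14.7855)
End effector: (-6.4728, 14.7855)

Answer: -6.4728 14.7855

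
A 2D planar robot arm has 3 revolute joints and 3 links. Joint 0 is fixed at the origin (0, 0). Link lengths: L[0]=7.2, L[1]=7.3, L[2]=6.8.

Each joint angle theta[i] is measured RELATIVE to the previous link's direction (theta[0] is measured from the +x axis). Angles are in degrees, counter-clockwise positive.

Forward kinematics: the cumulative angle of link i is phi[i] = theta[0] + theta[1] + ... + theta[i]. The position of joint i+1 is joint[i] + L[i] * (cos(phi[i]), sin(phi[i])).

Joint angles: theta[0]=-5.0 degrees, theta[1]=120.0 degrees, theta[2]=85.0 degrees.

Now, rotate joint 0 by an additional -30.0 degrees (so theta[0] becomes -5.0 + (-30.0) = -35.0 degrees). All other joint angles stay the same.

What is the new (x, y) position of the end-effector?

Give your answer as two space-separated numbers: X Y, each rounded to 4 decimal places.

Answer: -0.1626 4.3233

Derivation:
joint[0] = (0.0000, 0.0000)  (base)
link 0: phi[0] = -35 = -35 deg
  cos(-35 deg) = 0.8192, sin(-35 deg) = -0.5736
  joint[1] = (0.0000, 0.0000) + 7.2 * (0.8192, -0.5736) = (0.0000 + 5.8979, 0.0000 + -4.1298) = (5.8979, -4.1298)
link 1: phi[1] = -35 + 120 = 85 deg
  cos(85 deg) = 0.0872, sin(85 deg) = 0.9962
  joint[2] = (5.8979, -4.1298) + 7.3 * (0.0872, 0.9962) = (5.8979 + 0.6362, -4.1298 + 7.2722) = (6.5341, 3.1425)
link 2: phi[2] = -35 + 120 + 85 = 170 deg
  cos(170 deg) = -0.9848, sin(170 deg) = 0.1736
  joint[3] = (6.5341, 3.1425) + 6.8 * (-0.9848, 0.1736) = (6.5341 + -6.6967, 3.1425 + 1.1808) = (-0.1626, 4.3233)
End effector: (-0.1626, 4.3233)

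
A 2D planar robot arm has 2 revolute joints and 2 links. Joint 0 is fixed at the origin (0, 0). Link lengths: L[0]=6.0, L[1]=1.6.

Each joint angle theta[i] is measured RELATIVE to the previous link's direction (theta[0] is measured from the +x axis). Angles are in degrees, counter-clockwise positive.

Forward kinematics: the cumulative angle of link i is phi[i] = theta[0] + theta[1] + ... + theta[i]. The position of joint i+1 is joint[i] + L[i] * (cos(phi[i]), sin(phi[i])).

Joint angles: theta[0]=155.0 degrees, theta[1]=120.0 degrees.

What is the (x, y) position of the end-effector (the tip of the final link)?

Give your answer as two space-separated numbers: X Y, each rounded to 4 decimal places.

joint[0] = (0.0000, 0.0000)  (base)
link 0: phi[0] = 155 = 155 deg
  cos(155 deg) = -0.9063, sin(155 deg) = 0.4226
  joint[1] = (0.0000, 0.0000) + 6 * (-0.9063, 0.4226) = (0.0000 + -5.4378, 0.0000 + 2.5357) = (-5.4378, 2.5357)
link 1: phi[1] = 155 + 120 = 275 deg
  cos(275 deg) = 0.0872, sin(275 deg) = -0.9962
  joint[2] = (-5.4378, 2.5357) + 1.6 * (0.0872, -0.9962) = (-5.4378 + 0.1394, 2.5357 + -1.5939) = (-5.2984, 0.9418)
End effector: (-5.2984, 0.9418)

Answer: -5.2984 0.9418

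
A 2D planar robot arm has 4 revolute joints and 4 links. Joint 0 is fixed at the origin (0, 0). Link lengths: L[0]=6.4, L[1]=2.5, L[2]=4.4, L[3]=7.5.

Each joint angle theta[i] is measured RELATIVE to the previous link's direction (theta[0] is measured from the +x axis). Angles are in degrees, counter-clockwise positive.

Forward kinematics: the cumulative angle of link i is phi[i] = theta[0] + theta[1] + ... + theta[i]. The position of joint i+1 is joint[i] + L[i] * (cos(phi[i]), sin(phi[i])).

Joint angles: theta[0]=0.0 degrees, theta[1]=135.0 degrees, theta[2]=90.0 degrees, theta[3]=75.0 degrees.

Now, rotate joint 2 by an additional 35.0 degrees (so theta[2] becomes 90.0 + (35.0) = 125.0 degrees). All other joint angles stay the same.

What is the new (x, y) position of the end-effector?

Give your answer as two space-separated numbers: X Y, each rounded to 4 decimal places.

joint[0] = (0.0000, 0.0000)  (base)
link 0: phi[0] = 0 = 0 deg
  cos(0 deg) = 1.0000, sin(0 deg) = 0.0000
  joint[1] = (0.0000, 0.0000) + 6.4 * (1.0000, 0.0000) = (0.0000 + 6.4000, 0.0000 + 0.0000) = (6.4000, 0.0000)
link 1: phi[1] = 0 + 135 = 135 deg
  cos(135 deg) = -0.7071, sin(135 deg) = 0.7071
  joint[2] = (6.4000, 0.0000) + 2.5 * (-0.7071, 0.7071) = (6.4000 + -1.7678, 0.0000 + 1.7678) = (4.6322, 1.7678)
link 2: phi[2] = 0 + 135 + 125 = 260 deg
  cos(260 deg) = -0.1736, sin(260 deg) = -0.9848
  joint[3] = (4.6322, 1.7678) + 4.4 * (-0.1736, -0.9848) = (4.6322 + -0.7641, 1.7678 + -4.3332) = (3.8682, -2.5654)
link 3: phi[3] = 0 + 135 + 125 + 75 = 335 deg
  cos(335 deg) = 0.9063, sin(335 deg) = -0.4226
  joint[4] = (3.8682, -2.5654) + 7.5 * (0.9063, -0.4226) = (3.8682 + 6.7973, -2.5654 + -3.1696) = (10.6655, -5.7350)
End effector: (10.6655, -5.7350)

Answer: 10.6655 -5.7350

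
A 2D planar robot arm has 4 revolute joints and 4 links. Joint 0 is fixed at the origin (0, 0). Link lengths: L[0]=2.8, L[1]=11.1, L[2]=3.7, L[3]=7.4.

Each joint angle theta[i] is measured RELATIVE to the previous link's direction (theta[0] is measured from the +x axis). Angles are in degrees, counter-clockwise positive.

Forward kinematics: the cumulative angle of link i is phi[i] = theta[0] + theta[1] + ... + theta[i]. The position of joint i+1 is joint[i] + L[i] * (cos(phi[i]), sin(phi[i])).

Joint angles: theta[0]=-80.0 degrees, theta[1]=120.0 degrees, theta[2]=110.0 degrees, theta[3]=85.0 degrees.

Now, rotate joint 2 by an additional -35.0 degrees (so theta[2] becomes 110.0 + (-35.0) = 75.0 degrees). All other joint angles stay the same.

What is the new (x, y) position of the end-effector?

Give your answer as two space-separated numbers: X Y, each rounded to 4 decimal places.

Answer: 0.4719 5.1999

Derivation:
joint[0] = (0.0000, 0.0000)  (base)
link 0: phi[0] = -80 = -80 deg
  cos(-80 deg) = 0.1736, sin(-80 deg) = -0.9848
  joint[1] = (0.0000, 0.0000) + 2.8 * (0.1736, -0.9848) = (0.0000 + 0.4862, 0.0000 + -2.7575) = (0.4862, -2.7575)
link 1: phi[1] = -80 + 120 = 40 deg
  cos(40 deg) = 0.7660, sin(40 deg) = 0.6428
  joint[2] = (0.4862, -2.7575) + 11.1 * (0.7660, 0.6428) = (0.4862 + 8.5031, -2.7575 + 7.1349) = (8.9893, 4.3775)
link 2: phi[2] = -80 + 120 + 75 = 115 deg
  cos(115 deg) = -0.4226, sin(115 deg) = 0.9063
  joint[3] = (8.9893, 4.3775) + 3.7 * (-0.4226, 0.9063) = (8.9893 + -1.5637, 4.3775 + 3.3533) = (7.4256, 7.7308)
link 3: phi[3] = -80 + 120 + 75 + 85 = 200 deg
  cos(200 deg) = -0.9397, sin(200 deg) = -0.3420
  joint[4] = (7.4256, 7.7308) + 7.4 * (-0.9397, -0.3420) = (7.4256 + -6.9537, 7.7308 + -2.5309) = (0.4719, 5.1999)
End effector: (0.4719, 5.1999)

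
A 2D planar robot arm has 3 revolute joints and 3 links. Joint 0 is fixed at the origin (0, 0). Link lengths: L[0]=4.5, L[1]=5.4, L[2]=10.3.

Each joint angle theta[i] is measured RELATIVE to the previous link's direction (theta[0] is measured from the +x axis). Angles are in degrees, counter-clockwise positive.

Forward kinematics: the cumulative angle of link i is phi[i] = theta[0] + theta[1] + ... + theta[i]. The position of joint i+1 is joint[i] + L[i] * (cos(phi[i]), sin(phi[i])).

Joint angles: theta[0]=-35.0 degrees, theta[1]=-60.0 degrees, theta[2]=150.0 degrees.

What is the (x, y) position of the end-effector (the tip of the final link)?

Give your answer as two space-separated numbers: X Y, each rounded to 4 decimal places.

Answer: 9.1234 0.4767

Derivation:
joint[0] = (0.0000, 0.0000)  (base)
link 0: phi[0] = -35 = -35 deg
  cos(-35 deg) = 0.8192, sin(-35 deg) = -0.5736
  joint[1] = (0.0000, 0.0000) + 4.5 * (0.8192, -0.5736) = (0.0000 + 3.6862, 0.0000 + -2.5811) = (3.6862, -2.5811)
link 1: phi[1] = -35 + -60 = -95 deg
  cos(-95 deg) = -0.0872, sin(-95 deg) = -0.9962
  joint[2] = (3.6862, -2.5811) + 5.4 * (-0.0872, -0.9962) = (3.6862 + -0.4706, -2.5811 + -5.3795) = (3.2155, -7.9605)
link 2: phi[2] = -35 + -60 + 150 = 55 deg
  cos(55 deg) = 0.5736, sin(55 deg) = 0.8192
  joint[3] = (3.2155, -7.9605) + 10.3 * (0.5736, 0.8192) = (3.2155 + 5.9078, -7.9605 + 8.4373) = (9.1234, 0.4767)
End effector: (9.1234, 0.4767)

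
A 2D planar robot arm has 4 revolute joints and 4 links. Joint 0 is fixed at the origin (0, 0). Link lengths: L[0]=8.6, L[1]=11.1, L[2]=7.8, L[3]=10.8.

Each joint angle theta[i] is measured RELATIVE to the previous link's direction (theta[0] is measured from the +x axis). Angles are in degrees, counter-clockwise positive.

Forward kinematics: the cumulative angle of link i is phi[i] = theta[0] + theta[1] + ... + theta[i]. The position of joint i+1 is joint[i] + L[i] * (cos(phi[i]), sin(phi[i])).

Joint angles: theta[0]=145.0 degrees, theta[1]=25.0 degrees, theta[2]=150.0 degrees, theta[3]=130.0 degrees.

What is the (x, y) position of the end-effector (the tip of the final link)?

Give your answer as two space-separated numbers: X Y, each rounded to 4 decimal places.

Answer: -12.0009 12.6465

Derivation:
joint[0] = (0.0000, 0.0000)  (base)
link 0: phi[0] = 145 = 145 deg
  cos(145 deg) = -0.8192, sin(145 deg) = 0.5736
  joint[1] = (0.0000, 0.0000) + 8.6 * (-0.8192, 0.5736) = (0.0000 + -7.0447, 0.0000 + 4.9328) = (-7.0447, 4.9328)
link 1: phi[1] = 145 + 25 = 170 deg
  cos(170 deg) = -0.9848, sin(170 deg) = 0.1736
  joint[2] = (-7.0447, 4.9328) + 11.1 * (-0.9848, 0.1736) = (-7.0447 + -10.9314, 4.9328 + 1.9275) = (-17.9761, 6.8603)
link 2: phi[2] = 145 + 25 + 150 = 320 deg
  cos(320 deg) = 0.7660, sin(320 deg) = -0.6428
  joint[3] = (-17.9761, 6.8603) + 7.8 * (0.7660, -0.6428) = (-17.9761 + 5.9751, 6.8603 + -5.0137) = (-12.0009, 1.8465)
link 3: phi[3] = 145 + 25 + 150 + 130 = 450 deg
  cos(450 deg) = 0.0000, sin(450 deg) = 1.0000
  joint[4] = (-12.0009, 1.8465) + 10.8 * (0.0000, 1.0000) = (-12.0009 + 0.0000, 1.8465 + 10.8000) = (-12.0009, 12.6465)
End effector: (-12.0009, 12.6465)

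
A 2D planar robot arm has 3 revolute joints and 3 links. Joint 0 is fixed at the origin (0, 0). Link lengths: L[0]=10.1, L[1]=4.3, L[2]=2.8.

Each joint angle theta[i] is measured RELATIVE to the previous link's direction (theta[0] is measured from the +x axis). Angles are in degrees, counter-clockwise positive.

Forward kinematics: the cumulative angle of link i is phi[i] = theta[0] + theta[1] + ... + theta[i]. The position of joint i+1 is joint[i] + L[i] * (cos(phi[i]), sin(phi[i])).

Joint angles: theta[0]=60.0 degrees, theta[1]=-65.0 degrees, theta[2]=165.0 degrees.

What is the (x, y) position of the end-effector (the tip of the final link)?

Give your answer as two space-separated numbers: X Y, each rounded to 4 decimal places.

Answer: 6.7025 9.3297

Derivation:
joint[0] = (0.0000, 0.0000)  (base)
link 0: phi[0] = 60 = 60 deg
  cos(60 deg) = 0.5000, sin(60 deg) = 0.8660
  joint[1] = (0.0000, 0.0000) + 10.1 * (0.5000, 0.8660) = (0.0000 + 5.0500, 0.0000 + 8.7469) = (5.0500, 8.7469)
link 1: phi[1] = 60 + -65 = -5 deg
  cos(-5 deg) = 0.9962, sin(-5 deg) = -0.0872
  joint[2] = (5.0500, 8.7469) + 4.3 * (0.9962, -0.0872) = (5.0500 + 4.2836, 8.7469 + -0.3748) = (9.3336, 8.3721)
link 2: phi[2] = 60 + -65 + 165 = 160 deg
  cos(160 deg) = -0.9397, sin(160 deg) = 0.3420
  joint[3] = (9.3336, 8.3721) + 2.8 * (-0.9397, 0.3420) = (9.3336 + -2.6311, 8.3721 + 0.9577) = (6.7025, 9.3297)
End effector: (6.7025, 9.3297)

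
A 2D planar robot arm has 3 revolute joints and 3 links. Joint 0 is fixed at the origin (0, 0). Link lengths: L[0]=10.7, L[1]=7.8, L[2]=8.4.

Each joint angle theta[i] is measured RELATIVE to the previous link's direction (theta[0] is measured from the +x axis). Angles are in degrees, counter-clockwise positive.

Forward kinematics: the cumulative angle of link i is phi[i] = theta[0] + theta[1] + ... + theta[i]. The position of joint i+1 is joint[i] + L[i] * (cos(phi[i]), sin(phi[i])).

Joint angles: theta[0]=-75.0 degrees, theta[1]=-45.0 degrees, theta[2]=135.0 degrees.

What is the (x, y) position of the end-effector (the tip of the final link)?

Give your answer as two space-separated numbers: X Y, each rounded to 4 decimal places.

joint[0] = (0.0000, 0.0000)  (base)
link 0: phi[0] = -75 = -75 deg
  cos(-75 deg) = 0.2588, sin(-75 deg) = -0.9659
  joint[1] = (0.0000, 0.0000) + 10.7 * (0.2588, -0.9659) = (0.0000 + 2.7694, 0.0000 + -10.3354) = (2.7694, -10.3354)
link 1: phi[1] = -75 + -45 = -120 deg
  cos(-120 deg) = -0.5000, sin(-120 deg) = -0.8660
  joint[2] = (2.7694, -10.3354) + 7.8 * (-0.5000, -0.8660) = (2.7694 + -3.9000, -10.3354 + -6.7550) = (-1.1306, -17.0904)
link 2: phi[2] = -75 + -45 + 135 = 15 deg
  cos(15 deg) = 0.9659, sin(15 deg) = 0.2588
  joint[3] = (-1.1306, -17.0904) + 8.4 * (0.9659, 0.2588) = (-1.1306 + 8.1138, -17.0904 + 2.1741) = (6.9831, -14.9163)
End effector: (6.9831, -14.9163)

Answer: 6.9831 -14.9163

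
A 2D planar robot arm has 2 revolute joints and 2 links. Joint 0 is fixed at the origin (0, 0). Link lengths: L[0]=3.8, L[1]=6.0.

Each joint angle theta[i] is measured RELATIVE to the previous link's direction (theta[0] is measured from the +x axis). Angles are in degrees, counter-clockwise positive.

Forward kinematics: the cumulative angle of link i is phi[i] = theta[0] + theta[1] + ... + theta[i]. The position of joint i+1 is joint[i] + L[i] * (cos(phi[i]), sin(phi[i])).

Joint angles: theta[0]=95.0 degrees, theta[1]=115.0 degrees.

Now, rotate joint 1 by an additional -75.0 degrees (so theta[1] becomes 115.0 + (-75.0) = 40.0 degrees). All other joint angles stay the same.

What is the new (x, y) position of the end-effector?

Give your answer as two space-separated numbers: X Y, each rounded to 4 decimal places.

joint[0] = (0.0000, 0.0000)  (base)
link 0: phi[0] = 95 = 95 deg
  cos(95 deg) = -0.0872, sin(95 deg) = 0.9962
  joint[1] = (0.0000, 0.0000) + 3.8 * (-0.0872, 0.9962) = (0.0000 + -0.3312, 0.0000 + 3.7855) = (-0.3312, 3.7855)
link 1: phi[1] = 95 + 40 = 135 deg
  cos(135 deg) = -0.7071, sin(135 deg) = 0.7071
  joint[2] = (-0.3312, 3.7855) + 6 * (-0.7071, 0.7071) = (-0.3312 + -4.2426, 3.7855 + 4.2426) = (-4.5738, 8.0282)
End effector: (-4.5738, 8.0282)

Answer: -4.5738 8.0282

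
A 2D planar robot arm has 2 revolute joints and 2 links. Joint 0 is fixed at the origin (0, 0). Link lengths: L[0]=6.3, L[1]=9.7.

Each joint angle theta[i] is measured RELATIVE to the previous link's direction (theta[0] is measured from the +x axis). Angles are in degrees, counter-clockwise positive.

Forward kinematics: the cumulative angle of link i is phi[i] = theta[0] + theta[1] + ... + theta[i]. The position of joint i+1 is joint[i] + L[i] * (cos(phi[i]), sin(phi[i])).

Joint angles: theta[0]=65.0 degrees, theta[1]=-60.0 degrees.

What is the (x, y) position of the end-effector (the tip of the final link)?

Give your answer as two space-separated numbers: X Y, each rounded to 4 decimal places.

Answer: 12.3256 6.5551

Derivation:
joint[0] = (0.0000, 0.0000)  (base)
link 0: phi[0] = 65 = 65 deg
  cos(65 deg) = 0.4226, sin(65 deg) = 0.9063
  joint[1] = (0.0000, 0.0000) + 6.3 * (0.4226, 0.9063) = (0.0000 + 2.6625, 0.0000 + 5.7097) = (2.6625, 5.7097)
link 1: phi[1] = 65 + -60 = 5 deg
  cos(5 deg) = 0.9962, sin(5 deg) = 0.0872
  joint[2] = (2.6625, 5.7097) + 9.7 * (0.9962, 0.0872) = (2.6625 + 9.6631, 5.7097 + 0.8454) = (12.3256, 6.5551)
End effector: (12.3256, 6.5551)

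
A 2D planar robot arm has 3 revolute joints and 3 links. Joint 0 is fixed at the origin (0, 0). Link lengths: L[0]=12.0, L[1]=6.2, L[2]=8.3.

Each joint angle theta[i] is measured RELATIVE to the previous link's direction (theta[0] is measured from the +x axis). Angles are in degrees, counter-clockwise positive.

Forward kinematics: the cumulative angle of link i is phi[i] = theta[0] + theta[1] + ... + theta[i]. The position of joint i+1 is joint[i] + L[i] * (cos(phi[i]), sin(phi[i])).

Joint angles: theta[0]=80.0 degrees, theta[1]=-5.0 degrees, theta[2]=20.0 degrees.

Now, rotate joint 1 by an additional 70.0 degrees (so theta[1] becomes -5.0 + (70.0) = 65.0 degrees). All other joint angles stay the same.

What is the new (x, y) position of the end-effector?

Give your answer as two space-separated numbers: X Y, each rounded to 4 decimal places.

Answer: -11.0121 17.5221

Derivation:
joint[0] = (0.0000, 0.0000)  (base)
link 0: phi[0] = 80 = 80 deg
  cos(80 deg) = 0.1736, sin(80 deg) = 0.9848
  joint[1] = (0.0000, 0.0000) + 12 * (0.1736, 0.9848) = (0.0000 + 2.0838, 0.0000 + 11.8177) = (2.0838, 11.8177)
link 1: phi[1] = 80 + 65 = 145 deg
  cos(145 deg) = -0.8192, sin(145 deg) = 0.5736
  joint[2] = (2.0838, 11.8177) + 6.2 * (-0.8192, 0.5736) = (2.0838 + -5.0787, 11.8177 + 3.5562) = (-2.9950, 15.3739)
link 2: phi[2] = 80 + 65 + 20 = 165 deg
  cos(165 deg) = -0.9659, sin(165 deg) = 0.2588
  joint[3] = (-2.9950, 15.3739) + 8.3 * (-0.9659, 0.2588) = (-2.9950 + -8.0172, 15.3739 + 2.1482) = (-11.0121, 17.5221)
End effector: (-11.0121, 17.5221)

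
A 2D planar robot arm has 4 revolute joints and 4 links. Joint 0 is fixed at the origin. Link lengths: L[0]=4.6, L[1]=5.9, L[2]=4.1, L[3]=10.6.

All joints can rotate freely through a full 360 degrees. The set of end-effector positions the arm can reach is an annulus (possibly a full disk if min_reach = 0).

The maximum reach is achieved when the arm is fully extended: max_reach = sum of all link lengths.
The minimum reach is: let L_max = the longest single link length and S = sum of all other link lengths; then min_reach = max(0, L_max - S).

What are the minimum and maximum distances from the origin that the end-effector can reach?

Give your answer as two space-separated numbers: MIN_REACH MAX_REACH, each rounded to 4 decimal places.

Link lengths: [4.6, 5.9, 4.1, 10.6]
max_reach = 4.6 + 5.9 + 4.1 + 10.6 = 25.2
L_max = max([4.6, 5.9, 4.1, 10.6]) = 10.6
S (sum of others) = 25.2 - 10.6 = 14.6
min_reach = max(0, 10.6 - 14.6) = max(0, -4) = 0

Answer: 0.0000 25.2000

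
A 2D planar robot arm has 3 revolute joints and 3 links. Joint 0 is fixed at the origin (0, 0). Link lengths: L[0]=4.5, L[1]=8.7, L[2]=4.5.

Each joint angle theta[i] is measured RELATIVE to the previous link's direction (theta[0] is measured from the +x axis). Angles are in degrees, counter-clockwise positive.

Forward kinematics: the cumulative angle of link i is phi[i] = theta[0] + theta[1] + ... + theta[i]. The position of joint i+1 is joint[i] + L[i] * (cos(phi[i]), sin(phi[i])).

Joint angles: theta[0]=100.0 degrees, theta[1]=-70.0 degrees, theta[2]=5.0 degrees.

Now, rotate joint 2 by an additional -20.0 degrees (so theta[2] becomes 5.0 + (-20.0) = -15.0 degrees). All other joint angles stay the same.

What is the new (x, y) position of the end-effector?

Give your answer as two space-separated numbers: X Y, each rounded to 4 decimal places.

Answer: 11.0997 9.9463

Derivation:
joint[0] = (0.0000, 0.0000)  (base)
link 0: phi[0] = 100 = 100 deg
  cos(100 deg) = -0.1736, sin(100 deg) = 0.9848
  joint[1] = (0.0000, 0.0000) + 4.5 * (-0.1736, 0.9848) = (0.0000 + -0.7814, 0.0000 + 4.4316) = (-0.7814, 4.4316)
link 1: phi[1] = 100 + -70 = 30 deg
  cos(30 deg) = 0.8660, sin(30 deg) = 0.5000
  joint[2] = (-0.7814, 4.4316) + 8.7 * (0.8660, 0.5000) = (-0.7814 + 7.5344, 4.4316 + 4.3500) = (6.7530, 8.7816)
link 2: phi[2] = 100 + -70 + -15 = 15 deg
  cos(15 deg) = 0.9659, sin(15 deg) = 0.2588
  joint[3] = (6.7530, 8.7816) + 4.5 * (0.9659, 0.2588) = (6.7530 + 4.3467, 8.7816 + 1.1647) = (11.0997, 9.9463)
End effector: (11.0997, 9.9463)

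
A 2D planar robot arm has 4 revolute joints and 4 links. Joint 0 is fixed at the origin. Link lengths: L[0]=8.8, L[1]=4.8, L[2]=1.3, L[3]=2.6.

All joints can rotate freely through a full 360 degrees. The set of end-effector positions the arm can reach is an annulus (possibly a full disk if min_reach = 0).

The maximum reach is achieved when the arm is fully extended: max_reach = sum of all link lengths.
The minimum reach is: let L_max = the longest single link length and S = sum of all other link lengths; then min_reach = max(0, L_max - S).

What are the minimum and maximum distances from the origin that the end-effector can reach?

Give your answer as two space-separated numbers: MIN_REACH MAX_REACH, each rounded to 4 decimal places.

Link lengths: [8.8, 4.8, 1.3, 2.6]
max_reach = 8.8 + 4.8 + 1.3 + 2.6 = 17.5
L_max = max([8.8, 4.8, 1.3, 2.6]) = 8.8
S (sum of others) = 17.5 - 8.8 = 8.7
min_reach = max(0, 8.8 - 8.7) = max(0, 0.1) = 0.1

Answer: 0.1000 17.5000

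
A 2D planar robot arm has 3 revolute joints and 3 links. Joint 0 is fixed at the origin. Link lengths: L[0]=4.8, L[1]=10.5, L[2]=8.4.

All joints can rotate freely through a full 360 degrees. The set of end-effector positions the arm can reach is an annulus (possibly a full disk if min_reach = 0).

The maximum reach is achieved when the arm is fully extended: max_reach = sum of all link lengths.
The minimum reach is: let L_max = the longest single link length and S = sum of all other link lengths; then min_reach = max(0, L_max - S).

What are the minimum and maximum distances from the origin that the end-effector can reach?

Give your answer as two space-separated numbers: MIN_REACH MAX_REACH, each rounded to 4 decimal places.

Link lengths: [4.8, 10.5, 8.4]
max_reach = 4.8 + 10.5 + 8.4 = 23.7
L_max = max([4.8, 10.5, 8.4]) = 10.5
S (sum of others) = 23.7 - 10.5 = 13.2
min_reach = max(0, 10.5 - 13.2) = max(0, -2.7) = 0

Answer: 0.0000 23.7000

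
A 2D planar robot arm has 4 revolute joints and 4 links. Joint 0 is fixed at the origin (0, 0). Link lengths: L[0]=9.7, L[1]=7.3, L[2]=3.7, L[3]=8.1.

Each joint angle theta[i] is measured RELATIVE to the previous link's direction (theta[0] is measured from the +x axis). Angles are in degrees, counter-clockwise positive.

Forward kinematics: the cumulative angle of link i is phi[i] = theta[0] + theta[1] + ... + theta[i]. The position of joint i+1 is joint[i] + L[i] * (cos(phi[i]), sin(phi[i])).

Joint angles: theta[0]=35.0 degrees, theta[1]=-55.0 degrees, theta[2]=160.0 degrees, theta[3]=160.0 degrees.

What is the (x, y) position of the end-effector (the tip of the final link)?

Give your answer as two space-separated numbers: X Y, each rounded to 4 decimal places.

joint[0] = (0.0000, 0.0000)  (base)
link 0: phi[0] = 35 = 35 deg
  cos(35 deg) = 0.8192, sin(35 deg) = 0.5736
  joint[1] = (0.0000, 0.0000) + 9.7 * (0.8192, 0.5736) = (0.0000 + 7.9458, 0.0000 + 5.5637) = (7.9458, 5.5637)
link 1: phi[1] = 35 + -55 = -20 deg
  cos(-20 deg) = 0.9397, sin(-20 deg) = -0.3420
  joint[2] = (7.9458, 5.5637) + 7.3 * (0.9397, -0.3420) = (7.9458 + 6.8598, 5.5637 + -2.4967) = (14.8055, 3.0669)
link 2: phi[2] = 35 + -55 + 160 = 140 deg
  cos(140 deg) = -0.7660, sin(140 deg) = 0.6428
  joint[3] = (14.8055, 3.0669) + 3.7 * (-0.7660, 0.6428) = (14.8055 + -2.8344, 3.0669 + 2.3783) = (11.9712, 5.4453)
link 3: phi[3] = 35 + -55 + 160 + 160 = 300 deg
  cos(300 deg) = 0.5000, sin(300 deg) = -0.8660
  joint[4] = (11.9712, 5.4453) + 8.1 * (0.5000, -0.8660) = (11.9712 + 4.0500, 5.4453 + -7.0148) = (16.0212, -1.5695)
End effector: (16.0212, -1.5695)

Answer: 16.0212 -1.5695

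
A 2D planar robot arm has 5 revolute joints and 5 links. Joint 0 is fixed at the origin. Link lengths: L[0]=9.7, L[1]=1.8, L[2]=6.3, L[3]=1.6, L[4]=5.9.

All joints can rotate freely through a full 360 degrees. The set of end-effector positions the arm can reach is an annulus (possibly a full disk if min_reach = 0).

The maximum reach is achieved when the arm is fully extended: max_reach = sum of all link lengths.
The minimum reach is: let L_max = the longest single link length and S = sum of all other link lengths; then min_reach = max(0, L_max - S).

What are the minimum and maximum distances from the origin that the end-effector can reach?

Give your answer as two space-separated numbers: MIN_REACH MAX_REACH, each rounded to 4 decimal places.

Answer: 0.0000 25.3000

Derivation:
Link lengths: [9.7, 1.8, 6.3, 1.6, 5.9]
max_reach = 9.7 + 1.8 + 6.3 + 1.6 + 5.9 = 25.3
L_max = max([9.7, 1.8, 6.3, 1.6, 5.9]) = 9.7
S (sum of others) = 25.3 - 9.7 = 15.6
min_reach = max(0, 9.7 - 15.6) = max(0, -5.9) = 0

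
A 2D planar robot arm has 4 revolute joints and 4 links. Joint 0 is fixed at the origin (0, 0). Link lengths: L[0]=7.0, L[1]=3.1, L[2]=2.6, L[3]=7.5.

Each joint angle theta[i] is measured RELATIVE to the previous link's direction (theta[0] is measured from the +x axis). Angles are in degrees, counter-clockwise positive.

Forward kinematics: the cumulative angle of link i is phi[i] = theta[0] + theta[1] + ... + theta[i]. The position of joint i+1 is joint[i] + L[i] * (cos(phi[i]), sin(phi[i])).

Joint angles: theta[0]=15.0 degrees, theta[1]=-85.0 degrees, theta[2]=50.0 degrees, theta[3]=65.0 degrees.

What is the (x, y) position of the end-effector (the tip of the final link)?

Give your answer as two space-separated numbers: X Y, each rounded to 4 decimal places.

Answer: 15.5682 3.3127

Derivation:
joint[0] = (0.0000, 0.0000)  (base)
link 0: phi[0] = 15 = 15 deg
  cos(15 deg) = 0.9659, sin(15 deg) = 0.2588
  joint[1] = (0.0000, 0.0000) + 7 * (0.9659, 0.2588) = (0.0000 + 6.7615, 0.0000 + 1.8117) = (6.7615, 1.8117)
link 1: phi[1] = 15 + -85 = -70 deg
  cos(-70 deg) = 0.3420, sin(-70 deg) = -0.9397
  joint[2] = (6.7615, 1.8117) + 3.1 * (0.3420, -0.9397) = (6.7615 + 1.0603, 1.8117 + -2.9130) = (7.8217, -1.1013)
link 2: phi[2] = 15 + -85 + 50 = -20 deg
  cos(-20 deg) = 0.9397, sin(-20 deg) = -0.3420
  joint[3] = (7.8217, -1.1013) + 2.6 * (0.9397, -0.3420) = (7.8217 + 2.4432, -1.1013 + -0.8893) = (10.2649, -1.9906)
link 3: phi[3] = 15 + -85 + 50 + 65 = 45 deg
  cos(45 deg) = 0.7071, sin(45 deg) = 0.7071
  joint[4] = (10.2649, -1.9906) + 7.5 * (0.7071, 0.7071) = (10.2649 + 5.3033, -1.9906 + 5.3033) = (15.5682, 3.3127)
End effector: (15.5682, 3.3127)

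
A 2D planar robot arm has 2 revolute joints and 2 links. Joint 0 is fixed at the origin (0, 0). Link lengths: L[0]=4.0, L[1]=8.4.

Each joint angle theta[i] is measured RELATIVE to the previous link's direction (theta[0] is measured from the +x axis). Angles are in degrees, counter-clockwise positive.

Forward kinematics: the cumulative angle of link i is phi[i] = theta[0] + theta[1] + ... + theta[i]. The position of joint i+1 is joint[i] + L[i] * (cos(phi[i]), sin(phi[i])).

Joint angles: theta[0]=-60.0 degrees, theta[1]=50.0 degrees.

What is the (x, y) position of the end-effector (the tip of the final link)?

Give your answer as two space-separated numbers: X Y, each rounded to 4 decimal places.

Answer: 10.2724 -4.9227

Derivation:
joint[0] = (0.0000, 0.0000)  (base)
link 0: phi[0] = -60 = -60 deg
  cos(-60 deg) = 0.5000, sin(-60 deg) = -0.8660
  joint[1] = (0.0000, 0.0000) + 4 * (0.5000, -0.8660) = (0.0000 + 2.0000, 0.0000 + -3.4641) = (2.0000, -3.4641)
link 1: phi[1] = -60 + 50 = -10 deg
  cos(-10 deg) = 0.9848, sin(-10 deg) = -0.1736
  joint[2] = (2.0000, -3.4641) + 8.4 * (0.9848, -0.1736) = (2.0000 + 8.2724, -3.4641 + -1.4586) = (10.2724, -4.9227)
End effector: (10.2724, -4.9227)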